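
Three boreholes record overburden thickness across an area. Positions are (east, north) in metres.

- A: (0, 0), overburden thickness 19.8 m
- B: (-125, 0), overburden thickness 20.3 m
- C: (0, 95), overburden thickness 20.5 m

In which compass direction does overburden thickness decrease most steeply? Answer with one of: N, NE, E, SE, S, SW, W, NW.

SE

∂d/∂x = (20.3 − 19.8) / (-125 − 0) = -0.004000
∂d/∂y = (20.5 − 19.8) / (95 − 0) = +0.007368
Steepest decrease is along −∇f = (+0.004000 E, -0.007368 N) → southeast.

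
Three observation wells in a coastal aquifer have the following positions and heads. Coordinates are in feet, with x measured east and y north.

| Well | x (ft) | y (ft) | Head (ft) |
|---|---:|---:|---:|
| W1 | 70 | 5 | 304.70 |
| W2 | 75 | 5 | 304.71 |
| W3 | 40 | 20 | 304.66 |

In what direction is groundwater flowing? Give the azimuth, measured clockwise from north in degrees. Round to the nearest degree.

236°

Differences from W1: to W2 (Δx, Δy, Δh) = (5, 0, +0.01); to W3 = (-30, 15, -0.04).
Determinant of the coordinate differences = 5·15 − (-30)·0 = 75.
∂h/∂x = [(+0.01)·15 − (-0.04)·0] / 75 = +0.002000
∂h/∂y = [5·(-0.04) − (-30)·(+0.01)] / 75 = +0.001333
Flow direction (−∇h) has components (-0.002000 E, -0.001333 N).
Azimuth = atan2(E, N) = atan2(-0.002000, -0.001333) = 236.3° ≈ 236°.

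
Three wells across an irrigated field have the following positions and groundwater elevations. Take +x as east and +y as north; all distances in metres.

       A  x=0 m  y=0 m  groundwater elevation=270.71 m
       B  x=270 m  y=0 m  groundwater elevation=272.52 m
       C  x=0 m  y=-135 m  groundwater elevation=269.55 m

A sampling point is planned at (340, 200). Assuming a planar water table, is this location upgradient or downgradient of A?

upgradient

∂h/∂x = (272.52 − 270.71) / (270 − 0) = +0.006704
∂h/∂y = (269.55 − 270.71) / (-135 − 0) = +0.008593
Head at (340, 200) = 270.71 + (+0.006704)·(340) + (+0.008593)·(200) = 274.71 m.
That is higher than the 270.71 m at A, so the point is upgradient.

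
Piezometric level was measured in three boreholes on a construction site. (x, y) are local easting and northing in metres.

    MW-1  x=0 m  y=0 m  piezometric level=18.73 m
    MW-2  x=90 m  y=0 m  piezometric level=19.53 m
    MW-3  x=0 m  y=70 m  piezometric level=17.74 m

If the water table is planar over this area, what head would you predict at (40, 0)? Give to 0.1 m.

∂h/∂x = (19.53 − 18.73) / (90 − 0) = +0.008889
∂h/∂y = (17.74 − 18.73) / (70 − 0) = -0.01414
h(40, 0) = 18.73 + (+0.008889)·(40) + (-0.01414)·(0) = 18.73 +0.356 -0.000 = 19.086 m.

19.1 m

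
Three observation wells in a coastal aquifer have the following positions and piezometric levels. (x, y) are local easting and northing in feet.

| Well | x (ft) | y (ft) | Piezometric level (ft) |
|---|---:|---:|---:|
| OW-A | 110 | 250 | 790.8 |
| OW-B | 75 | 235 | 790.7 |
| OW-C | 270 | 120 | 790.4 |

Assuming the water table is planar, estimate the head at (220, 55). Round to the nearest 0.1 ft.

With h = a·x + b·y + c and OW-A as origin, the differences give:
  (-35)·a + (-15)·b = -0.1
  160·a + (-130)·b = -0.4
Eliminate b (×(-130) and ×(-15), subtract): 6950·a = 7.00 → a = ∂h/∂x = +0.001007
Back-substitute: b = ∂h/∂y = +0.004317.
h(220, 55) = 790.8 + (+0.001007)·(110) + (+0.004317)·(-195) = 790.8 +0.111 -0.842 = 790.069 ft.

790.1 ft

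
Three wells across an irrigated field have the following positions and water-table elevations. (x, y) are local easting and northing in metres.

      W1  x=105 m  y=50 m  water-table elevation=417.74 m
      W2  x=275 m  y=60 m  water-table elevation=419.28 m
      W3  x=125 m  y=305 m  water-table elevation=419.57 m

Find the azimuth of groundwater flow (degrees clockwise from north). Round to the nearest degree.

Differences from W1: to W2 (Δx, Δy, Δh) = (170, 10, +1.54); to W3 = (20, 255, +1.83).
Solve a·Δx + b·Δy = Δh: det = 170·255 − 20·10 = 43150.
∂h/∂x = [(+1.54)·255 − (+1.83)·10] / 43150 = +0.008677
∂h/∂y = [170·(+1.83) − 20·(+1.54)] / 43150 = +0.006496
Flow direction (−∇h) has components (-0.008677 E, -0.006496 N).
Azimuth = atan2(E, N) = atan2(-0.008677, -0.006496) = 233.2° ≈ 233°.

233°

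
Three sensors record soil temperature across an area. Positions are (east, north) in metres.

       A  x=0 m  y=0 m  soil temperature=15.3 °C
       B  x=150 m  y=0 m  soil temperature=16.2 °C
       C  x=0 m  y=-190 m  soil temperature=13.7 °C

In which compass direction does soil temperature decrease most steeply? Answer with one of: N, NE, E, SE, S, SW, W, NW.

∂T/∂x = (16.2 − 15.3) / (150 − 0) = +0.006000
∂T/∂y = (13.7 − 15.3) / (-190 − 0) = +0.008421
Steepest decrease is along −∇f = (-0.006000 E, -0.008421 N) → southwest.

SW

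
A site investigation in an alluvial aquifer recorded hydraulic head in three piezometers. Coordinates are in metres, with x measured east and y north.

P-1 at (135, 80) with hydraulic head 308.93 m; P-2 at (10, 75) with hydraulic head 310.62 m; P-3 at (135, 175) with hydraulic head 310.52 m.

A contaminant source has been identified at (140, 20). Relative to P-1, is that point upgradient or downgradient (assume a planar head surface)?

Taking P-1 as reference: P-2−P-1 = (-125, -5, +1.69); P-3−P-1 = (0, 95, +1.59).
Solve a·Δx + b·Δy = Δh: det = (-125)·95 − 0·(-5) = -11875.
∂h/∂x = [(+1.69)·95 − (+1.59)·(-5)] / -11875 = -0.01419
∂h/∂y = [(-125)·(+1.59) − 0·(+1.69)] / -11875 = +0.01674
Head at (140, 20) = 308.93 + (-0.01419)·(5) + (+0.01674)·(-60) = 307.85 m.
That is lower than the 308.93 m at P-1, so the point is downgradient.

downgradient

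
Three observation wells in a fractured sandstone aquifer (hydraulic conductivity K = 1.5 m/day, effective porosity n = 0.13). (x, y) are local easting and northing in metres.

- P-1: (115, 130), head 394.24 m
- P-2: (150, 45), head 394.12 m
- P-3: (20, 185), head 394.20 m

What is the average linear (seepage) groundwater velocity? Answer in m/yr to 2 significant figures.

11 m/yr

With h = a·x + b·y + c and P-1 as origin, the differences give:
  35·a + (-85)·b = -0.12
  (-95)·a + 55·b = -0.04
Eliminate b (×55 and ×(-85), subtract): -6150·a = -10.000 → a = ∂h/∂x = +0.001626
Back-substitute: b = ∂h/∂y = +0.002081.
|∇h| = √(0.001626² + 0.002081²) = 0.002641
Seepage velocity v = K·i/n = 1.5 × 0.002641 / 0.13 = 0.03047 m/day = 11.13 m/yr.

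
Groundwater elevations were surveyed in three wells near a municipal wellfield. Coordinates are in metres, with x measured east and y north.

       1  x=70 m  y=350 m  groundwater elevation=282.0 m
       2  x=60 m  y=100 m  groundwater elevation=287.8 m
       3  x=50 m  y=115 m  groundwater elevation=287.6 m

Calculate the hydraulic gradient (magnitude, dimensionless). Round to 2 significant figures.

0.027

Differences from 1: to 2 (Δx, Δy, Δh) = (-10, -250, +5.8); to 3 = (-20, -235, +5.6).
Determinant of the coordinate differences = (-10)·(-235) − (-20)·(-250) = -2650.
∂h/∂x = [(+5.8)·(-235) − (+5.6)·(-250)] / -2650 = -0.01396
∂h/∂y = [(-10)·(+5.6) − (-20)·(+5.8)] / -2650 = -0.02264
|∇h| = √(-0.01396² + -0.02264²) = 0.0266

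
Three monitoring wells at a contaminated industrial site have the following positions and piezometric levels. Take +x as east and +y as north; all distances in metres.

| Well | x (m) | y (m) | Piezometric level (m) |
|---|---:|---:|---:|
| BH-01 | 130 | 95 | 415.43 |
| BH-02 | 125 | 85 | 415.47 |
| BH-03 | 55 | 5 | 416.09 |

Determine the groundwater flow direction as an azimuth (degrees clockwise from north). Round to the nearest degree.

With h = a·x + b·y + c and BH-01 as origin, the differences give:
  (-5)·a + (-10)·b = +0.04
  (-75)·a + (-90)·b = +0.66
Eliminate b (×(-90) and ×(-10), subtract): -300·a = 3.000 → a = ∂h/∂x = -0.010000
Back-substitute: b = ∂h/∂y = +0.0010000.
Flow direction (−∇h) has components (+0.010000 E, -0.0010000 N).
Azimuth = atan2(E, N) = atan2(+0.010000, -0.0010000) = 95.7° ≈ 096°.

096°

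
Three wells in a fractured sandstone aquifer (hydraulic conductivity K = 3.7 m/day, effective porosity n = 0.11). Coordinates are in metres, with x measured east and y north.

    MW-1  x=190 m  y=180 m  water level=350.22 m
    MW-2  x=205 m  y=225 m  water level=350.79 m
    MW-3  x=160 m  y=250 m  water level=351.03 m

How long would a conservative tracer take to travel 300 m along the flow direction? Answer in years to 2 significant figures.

2.0 years

With h = a·x + b·y + c and MW-1 as origin, the differences give:
  15·a + 45·b = +0.57
  (-30)·a + 70·b = +0.81
Eliminate b (×70 and ×45, subtract): 2400·a = 3.450 → a = ∂h/∂x = +0.001438
Back-substitute: b = ∂h/∂y = +0.01219.
|∇h| = √(0.001438² + 0.01219²) = 0.01227
Seepage velocity v = K·i/n = 3.7 × 0.01227 / 0.11 = 0.4127 m/day.
t = 300 / 0.4127 = 726.9 days = 1.99 years.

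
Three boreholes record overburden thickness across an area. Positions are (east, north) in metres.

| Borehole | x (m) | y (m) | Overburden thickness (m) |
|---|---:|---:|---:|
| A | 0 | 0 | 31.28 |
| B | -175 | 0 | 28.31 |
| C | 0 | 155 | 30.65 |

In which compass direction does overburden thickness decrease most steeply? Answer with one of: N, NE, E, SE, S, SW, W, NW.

W

∂d/∂x = (28.31 − 31.28) / (-175 − 0) = +0.01697
∂d/∂y = (30.65 − 31.28) / (155 − 0) = -0.004065
Steepest decrease is along −∇f = (-0.01697 E, +0.004065 N) → west.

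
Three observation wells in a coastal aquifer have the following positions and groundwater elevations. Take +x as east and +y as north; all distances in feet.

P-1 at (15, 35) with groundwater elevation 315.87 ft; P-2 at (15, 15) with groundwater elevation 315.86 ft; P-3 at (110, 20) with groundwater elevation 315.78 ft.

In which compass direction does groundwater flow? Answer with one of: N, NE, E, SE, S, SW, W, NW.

Differences from P-1: to P-2 (Δx, Δy, Δh) = (0, -20, -0.01); to P-3 = (95, -15, -0.09).
Solve a·Δx + b·Δy = Δh: det = 0·(-15) − 95·(-20) = 1900.
∂h/∂x = [(-0.01)·(-15) − (-0.09)·(-20)] / 1900 = -0.0008684
∂h/∂y = [0·(-0.09) − 95·(-0.01)] / 1900 = +0.0005000
Flow = −∇h = (+0.0008684 east, -0.0005000 north), which points southeast.

SE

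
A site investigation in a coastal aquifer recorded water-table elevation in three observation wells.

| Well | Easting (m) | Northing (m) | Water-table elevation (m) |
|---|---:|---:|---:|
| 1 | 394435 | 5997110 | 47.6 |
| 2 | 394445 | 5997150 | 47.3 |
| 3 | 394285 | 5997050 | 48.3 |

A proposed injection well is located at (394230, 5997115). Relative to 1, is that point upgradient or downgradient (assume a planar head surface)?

Differences from 1: to 2 (Δx, Δy, Δh) = (10, 40, -0.3); to 3 = (-150, -60, +0.7).
Solve a·Δx + b·Δy = Δh: det = 10·(-60) − (-150)·40 = 5400.
∂h/∂x = [(-0.3)·(-60) − (+0.7)·40] / 5400 = -0.001852
∂h/∂y = [10·(+0.7) − (-150)·(-0.3)] / 5400 = -0.007037
Head at (394230, 5997115) = 47.6 + (-0.001852)·(-205) + (-0.007037)·(5) = 47.94 m.
That is higher than the 47.6 m at 1, so the point is upgradient.

upgradient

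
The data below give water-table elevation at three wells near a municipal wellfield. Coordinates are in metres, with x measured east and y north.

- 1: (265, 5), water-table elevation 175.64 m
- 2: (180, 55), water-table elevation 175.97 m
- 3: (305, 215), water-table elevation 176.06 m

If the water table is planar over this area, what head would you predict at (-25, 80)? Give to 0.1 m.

176.5 m

Taking 1 as reference: 2−1 = (-85, 50, +0.33); 3−1 = (40, 210, +0.42).
Determinant of the coordinate differences = (-85)·210 − 40·50 = -19850.
∂h/∂x = [(+0.33)·210 − (+0.42)·50] / -19850 = -0.002433
∂h/∂y = [(-85)·(+0.42) − 40·(+0.33)] / -19850 = +0.002463
h(-25, 80) = 175.64 + (-0.002433)·(-290) + (+0.002463)·(75) = 175.64 +0.706 +0.185 = 176.530 m.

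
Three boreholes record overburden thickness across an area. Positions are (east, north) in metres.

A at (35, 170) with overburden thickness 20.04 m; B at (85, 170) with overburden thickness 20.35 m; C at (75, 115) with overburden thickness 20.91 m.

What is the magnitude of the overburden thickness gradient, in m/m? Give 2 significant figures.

Three-point gradient (reference A): Δ to B = (50, 0, +0.31), Δ to C = (40, -55, +0.87).
∂d/∂x = +0.006200, ∂d/∂y = -0.01131 (det = -2750).
|∇f| = √(0.006200² + -0.01131²) = 0.0129 m/m

0.013 m/m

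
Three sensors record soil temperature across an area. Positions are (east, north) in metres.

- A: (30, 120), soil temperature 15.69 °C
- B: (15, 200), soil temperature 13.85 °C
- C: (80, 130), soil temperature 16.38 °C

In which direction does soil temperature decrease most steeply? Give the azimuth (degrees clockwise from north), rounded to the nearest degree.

318°

Taking A as reference: B−A = (-15, 80, -1.84); C−A = (50, 10, +0.69).
Determinant of the coordinate differences = (-15)·10 − 50·80 = -4150.
∂T/∂x = [(-1.84)·10 − (+0.69)·80] / -4150 = +0.01773
∂T/∂y = [(-15)·(+0.69) − 50·(-1.84)] / -4150 = -0.01967
Steepest decrease is along −∇f: components (-0.01773 E, +0.01967 N).
Azimuth = atan2(-0.01773, +0.01967) = 318.0° ≈ 318°.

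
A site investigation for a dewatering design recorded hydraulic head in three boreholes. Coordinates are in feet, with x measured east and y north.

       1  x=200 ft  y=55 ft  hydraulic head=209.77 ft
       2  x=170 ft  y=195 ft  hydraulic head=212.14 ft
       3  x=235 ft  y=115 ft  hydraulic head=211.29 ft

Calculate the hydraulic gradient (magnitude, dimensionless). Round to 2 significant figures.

With h = a·x + b·y + c and 1 as origin, the differences give:
  (-30)·a + 140·b = +2.37
  35·a + 60·b = +1.52
Eliminate b (×60 and ×140, subtract): -6700·a = -70.600 → a = ∂h/∂x = +0.01054
Back-substitute: b = ∂h/∂y = +0.01919.
|∇h| = √(0.01054² + 0.01919²) = 0.02189

0.022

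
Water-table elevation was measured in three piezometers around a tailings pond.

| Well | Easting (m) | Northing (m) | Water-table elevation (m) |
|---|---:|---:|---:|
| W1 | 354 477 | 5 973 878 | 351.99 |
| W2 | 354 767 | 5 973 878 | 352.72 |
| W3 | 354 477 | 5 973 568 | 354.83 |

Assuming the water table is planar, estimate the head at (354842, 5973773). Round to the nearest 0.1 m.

∂h/∂x = (352.72 − 351.99) / (354767 − 354477) = +0.002517
∂h/∂y = (354.83 − 351.99) / (5973568 − 5973878) = -0.009161
h(354842, 5973773) = 351.99 + (+0.002517)·(365) + (-0.009161)·(-105) = 351.99 +0.919 +0.962 = 353.871 m.

353.9 m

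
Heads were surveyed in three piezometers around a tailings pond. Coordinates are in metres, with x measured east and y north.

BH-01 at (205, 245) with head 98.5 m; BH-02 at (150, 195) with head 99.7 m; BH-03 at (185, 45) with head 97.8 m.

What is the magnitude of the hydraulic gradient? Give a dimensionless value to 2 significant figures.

0.028

Differences from BH-01: to BH-02 (Δx, Δy, Δh) = (-55, -50, +1.2); to BH-03 = (-20, -200, -0.7).
Determinant of the coordinate differences = (-55)·(-200) − (-20)·(-50) = 10000.
∂h/∂x = [(+1.2)·(-200) − (-0.7)·(-50)] / 10000 = -0.02750
∂h/∂y = [(-55)·(-0.7) − (-20)·(+1.2)] / 10000 = +0.006250
|∇h| = √(-0.02750² + 0.006250²) = 0.0282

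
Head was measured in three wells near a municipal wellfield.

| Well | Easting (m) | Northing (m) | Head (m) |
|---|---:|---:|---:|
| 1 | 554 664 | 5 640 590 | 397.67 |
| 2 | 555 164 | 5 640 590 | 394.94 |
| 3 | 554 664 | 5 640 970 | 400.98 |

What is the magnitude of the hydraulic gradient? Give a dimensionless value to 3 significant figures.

∂h/∂x = (394.94 − 397.67) / (555164 − 554664) = -0.005460
∂h/∂y = (400.98 − 397.67) / (5640970 − 5640590) = +0.008711
|∇h| = √(-0.005460² + 0.008711²) = 0.01028

0.0103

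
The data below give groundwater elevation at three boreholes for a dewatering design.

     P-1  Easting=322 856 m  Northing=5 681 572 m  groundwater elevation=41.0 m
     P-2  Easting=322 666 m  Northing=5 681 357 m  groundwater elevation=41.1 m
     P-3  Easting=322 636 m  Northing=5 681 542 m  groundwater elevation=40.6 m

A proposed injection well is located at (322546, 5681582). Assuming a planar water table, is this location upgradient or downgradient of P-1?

Three-point gradient (reference P-1): Δ to P-2 = (-190, -215, +0.1), Δ to P-3 = (-220, -30, -0.4).
∂h/∂x = +0.002139, ∂h/∂y = -0.002356 (det = -41600).
Head at (322546, 5681582) = 41.0 + (+0.002139)·(-310) + (-0.002356)·(10) = 40.31 m.
That is lower than the 41.0 m at P-1, so the point is downgradient.

downgradient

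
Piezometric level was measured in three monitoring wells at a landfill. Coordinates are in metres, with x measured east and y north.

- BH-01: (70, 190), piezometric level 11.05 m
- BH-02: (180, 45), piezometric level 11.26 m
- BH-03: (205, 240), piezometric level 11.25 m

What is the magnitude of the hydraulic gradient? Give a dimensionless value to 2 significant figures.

0.0016

Three-point gradient (reference BH-01): Δ to BH-02 = (110, -145, +0.21), Δ to BH-03 = (135, 50, +0.20).
∂h/∂x = +0.001575, ∂h/∂y = -0.0002532 (det = 25075).
|∇h| = √(0.001575² + -0.0002532²) = 0.001595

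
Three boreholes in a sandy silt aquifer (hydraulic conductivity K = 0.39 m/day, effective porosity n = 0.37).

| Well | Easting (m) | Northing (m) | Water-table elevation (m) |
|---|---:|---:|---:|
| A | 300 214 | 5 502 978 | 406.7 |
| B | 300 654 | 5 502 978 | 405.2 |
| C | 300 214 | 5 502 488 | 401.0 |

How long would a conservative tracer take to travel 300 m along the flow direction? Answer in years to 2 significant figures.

64 years

∂h/∂x = (405.2 − 406.7) / (300654 − 300214) = -0.003409
∂h/∂y = (401.0 − 406.7) / (5502488 − 5502978) = +0.01163
|∇h| = √(-0.003409² + 0.01163²) = 0.01212
Seepage velocity v = K·i/n = 0.39 × 0.01212 / 0.37 = 0.01278 m/day.
t = 300 / 0.01278 = 2.347e+04 days = 64.3 years.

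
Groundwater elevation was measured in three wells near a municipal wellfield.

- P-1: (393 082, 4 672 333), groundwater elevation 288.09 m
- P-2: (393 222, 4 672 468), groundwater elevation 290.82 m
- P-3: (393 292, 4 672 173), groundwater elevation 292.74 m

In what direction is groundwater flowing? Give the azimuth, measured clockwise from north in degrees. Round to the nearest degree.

Three-point gradient (reference P-1): Δ to P-2 = (140, 135, +2.73), Δ to P-3 = (210, -160, +4.65).
∂h/∂x = +0.02098, ∂h/∂y = -0.001531 (det = -50750).
Flow direction (−∇h) has components (-0.02098 E, +0.001531 N).
Azimuth = atan2(E, N) = atan2(-0.02098, +0.001531) = 274.2° ≈ 274°.

274°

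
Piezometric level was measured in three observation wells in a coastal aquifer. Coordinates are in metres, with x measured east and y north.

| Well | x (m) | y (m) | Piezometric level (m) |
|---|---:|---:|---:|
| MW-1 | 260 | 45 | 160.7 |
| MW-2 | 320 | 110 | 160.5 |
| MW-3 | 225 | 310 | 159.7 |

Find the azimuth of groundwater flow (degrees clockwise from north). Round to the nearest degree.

350°

Differences from MW-1: to MW-2 (Δx, Δy, Δh) = (60, 65, -0.2); to MW-3 = (-35, 265, -1.0).
Determinant of the coordinate differences = 60·265 − (-35)·65 = 18175.
∂h/∂x = [(-0.2)·265 − (-1.0)·65] / 18175 = +0.0006602
∂h/∂y = [60·(-1.0) − (-35)·(-0.2)] / 18175 = -0.003686
Flow direction (−∇h) has components (-0.0006602 E, +0.003686 N).
Azimuth = atan2(E, N) = atan2(-0.0006602, +0.003686) = 349.8° ≈ 350°.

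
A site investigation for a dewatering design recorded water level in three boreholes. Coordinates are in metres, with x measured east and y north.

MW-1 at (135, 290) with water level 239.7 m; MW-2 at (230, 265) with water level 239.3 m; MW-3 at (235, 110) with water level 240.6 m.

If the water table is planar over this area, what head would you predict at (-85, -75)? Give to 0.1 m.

244.3 m

Differences from MW-1: to MW-2 (Δx, Δy, Δh) = (95, -25, -0.4); to MW-3 = (100, -180, +0.9).
Determinant of the coordinate differences = 95·(-180) − 100·(-25) = -14600.
∂h/∂x = [(-0.4)·(-180) − (+0.9)·(-25)] / -14600 = -0.006473
∂h/∂y = [95·(+0.9) − 100·(-0.4)] / -14600 = -0.008596
h(-85, -75) = 239.7 + (-0.006473)·(-220) + (-0.008596)·(-365) = 239.7 +1.424 +3.137 = 244.261 m.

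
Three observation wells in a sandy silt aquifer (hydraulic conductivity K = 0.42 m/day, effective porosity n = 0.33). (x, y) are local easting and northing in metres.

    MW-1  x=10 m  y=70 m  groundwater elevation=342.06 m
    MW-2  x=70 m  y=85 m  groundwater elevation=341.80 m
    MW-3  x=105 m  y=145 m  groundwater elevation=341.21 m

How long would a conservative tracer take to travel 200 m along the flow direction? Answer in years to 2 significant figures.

With h = a·x + b·y + c and MW-1 as origin, the differences give:
  60·a + 15·b = -0.26
  95·a + 75·b = -0.85
Eliminate b (×75 and ×15, subtract): 3075·a = -6.750 → a = ∂h/∂x = -0.002195
Back-substitute: b = ∂h/∂y = -0.008553.
|∇h| = √(-0.002195² + -0.008553²) = 0.00883
Seepage velocity v = K·i/n = 0.42 × 0.00883 / 0.33 = 0.01124 m/day.
t = 200 / 0.01124 = 1.779e+04 days = 48.7 years.

49 years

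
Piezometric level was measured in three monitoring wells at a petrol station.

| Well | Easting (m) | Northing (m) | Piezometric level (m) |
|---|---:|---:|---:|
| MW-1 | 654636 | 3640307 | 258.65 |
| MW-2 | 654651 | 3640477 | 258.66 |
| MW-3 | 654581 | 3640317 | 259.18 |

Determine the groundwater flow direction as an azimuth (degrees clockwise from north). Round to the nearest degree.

095°

With h = a·x + b·y + c and MW-1 as origin, the differences give:
  15·a + 170·b = +0.01
  (-55)·a + 10·b = +0.53
Eliminate b (×10 and ×170, subtract): 9500·a = -90.000 → a = ∂h/∂x = -0.009474
Back-substitute: b = ∂h/∂y = +0.0008947.
Flow direction (−∇h) has components (+0.009474 E, -0.0008947 N).
Azimuth = atan2(E, N) = atan2(+0.009474, -0.0008947) = 95.4° ≈ 095°.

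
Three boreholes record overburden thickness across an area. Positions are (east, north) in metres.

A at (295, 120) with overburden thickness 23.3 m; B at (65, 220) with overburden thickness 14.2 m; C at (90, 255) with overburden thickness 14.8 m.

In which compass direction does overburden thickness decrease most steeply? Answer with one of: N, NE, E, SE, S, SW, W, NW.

W

Three-point gradient (reference A): Δ to B = (-230, 100, -9.1), Δ to C = (-205, 135, -8.5).
∂d/∂x = +0.03588, ∂d/∂y = -0.008483 (det = -10550).
Steepest decrease is along −∇f = (-0.03588 E, +0.008483 N) → west.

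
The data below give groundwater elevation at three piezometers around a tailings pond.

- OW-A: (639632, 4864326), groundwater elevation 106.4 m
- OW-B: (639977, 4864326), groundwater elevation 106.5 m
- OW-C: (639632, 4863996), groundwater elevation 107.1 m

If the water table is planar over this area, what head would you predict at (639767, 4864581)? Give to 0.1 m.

∂h/∂x = (106.5 − 106.4) / (639977 − 639632) = +0.0002899
∂h/∂y = (107.1 − 106.4) / (4863996 − 4864326) = -0.002121
h(639767, 4864581) = 106.4 + (+0.0002899)·(135) + (-0.002121)·(255) = 106.4 +0.039 -0.541 = 105.898 m.

105.9 m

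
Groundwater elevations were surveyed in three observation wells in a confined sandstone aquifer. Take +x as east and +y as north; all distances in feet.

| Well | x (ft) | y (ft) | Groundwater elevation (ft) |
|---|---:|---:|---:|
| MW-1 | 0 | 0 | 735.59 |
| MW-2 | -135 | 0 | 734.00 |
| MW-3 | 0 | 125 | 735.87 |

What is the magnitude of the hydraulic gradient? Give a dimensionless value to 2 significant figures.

0.012

∂h/∂x = (734.00 − 735.59) / (-135 − 0) = +0.01178
∂h/∂y = (735.87 − 735.59) / (125 − 0) = +0.002240
|∇h| = √(0.01178² + 0.002240²) = 0.01199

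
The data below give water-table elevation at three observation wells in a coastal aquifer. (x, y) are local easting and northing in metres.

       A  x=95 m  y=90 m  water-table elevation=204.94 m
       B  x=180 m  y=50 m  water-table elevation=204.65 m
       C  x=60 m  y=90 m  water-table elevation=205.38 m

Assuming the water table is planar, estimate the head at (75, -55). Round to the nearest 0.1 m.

Differences from A: to B (Δx, Δy, Δh) = (85, -40, -0.29); to C = (-35, 0, +0.44).
Determinant of the coordinate differences = 85·0 − (-35)·(-40) = -1400.
∂h/∂x = [(-0.29)·0 − (+0.44)·(-40)] / -1400 = -0.01257
∂h/∂y = [85·(+0.44) − (-35)·(-0.29)] / -1400 = -0.01946
h(75, -55) = 204.94 + (-0.01257)·(-20) + (-0.01946)·(-145) = 204.94 +0.251 +2.822 = 208.014 m.

208.0 m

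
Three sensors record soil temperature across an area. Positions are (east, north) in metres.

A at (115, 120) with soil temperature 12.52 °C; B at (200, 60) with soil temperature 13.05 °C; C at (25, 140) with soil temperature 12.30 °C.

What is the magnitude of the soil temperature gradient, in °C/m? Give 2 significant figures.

Differences from A: to B (Δx, Δy, Δh) = (85, -60, +0.53); to C = (-90, 20, -0.22).
Solve a·Δx + b·Δy = ΔT: det = 85·20 − (-90)·(-60) = -3700.
∂T/∂x = [(+0.53)·20 − (-0.22)·(-60)] / -3700 = +0.0007027
∂T/∂y = [85·(-0.22) − (-90)·(+0.53)] / -3700 = -0.007838
|∇f| = √(0.0007027² + -0.007838²) = 0.007869 °C/m

0.0079 °C/m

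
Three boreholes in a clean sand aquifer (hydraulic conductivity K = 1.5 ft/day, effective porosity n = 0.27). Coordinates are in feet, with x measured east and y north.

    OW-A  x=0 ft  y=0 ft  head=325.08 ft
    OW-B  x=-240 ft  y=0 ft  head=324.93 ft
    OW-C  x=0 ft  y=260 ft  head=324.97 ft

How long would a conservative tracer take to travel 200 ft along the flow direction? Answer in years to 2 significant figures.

∂h/∂x = (324.93 − 325.08) / (-240 − 0) = +0.0006250
∂h/∂y = (324.97 − 325.08) / (260 − 0) = -0.0004231
|∇h| = √(0.0006250² + -0.0004231²) = 0.0007547
Seepage velocity v = K·i/n = 1.5 × 0.0007547 / 0.27 = 0.004193 ft/day.
t = 200 / 0.004193 = 4.77e+04 days = 131 years.

130 years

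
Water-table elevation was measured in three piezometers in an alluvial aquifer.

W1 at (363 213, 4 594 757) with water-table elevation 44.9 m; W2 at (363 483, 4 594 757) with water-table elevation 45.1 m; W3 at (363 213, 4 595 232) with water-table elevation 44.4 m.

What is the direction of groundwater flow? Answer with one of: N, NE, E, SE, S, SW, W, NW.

∂h/∂x = (45.1 − 44.9) / (363483 − 363213) = +0.0007407
∂h/∂y = (44.4 − 44.9) / (4595232 − 4594757) = -0.001053
Flow = −∇h = (-0.0007407 east, +0.001053 north), which points northwest.

NW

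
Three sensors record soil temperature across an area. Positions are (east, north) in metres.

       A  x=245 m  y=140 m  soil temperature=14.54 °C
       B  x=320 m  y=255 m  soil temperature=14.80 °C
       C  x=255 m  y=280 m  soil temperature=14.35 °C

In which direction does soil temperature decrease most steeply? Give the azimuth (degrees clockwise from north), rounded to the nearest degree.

Differences from A: to B (Δx, Δy, Δh) = (75, 115, +0.26); to C = (10, 140, -0.19).
Determinant of the coordinate differences = 75·140 − 10·115 = 9350.
∂T/∂x = [(+0.26)·140 − (-0.19)·115] / 9350 = +0.006230
∂T/∂y = [75·(-0.19) − 10·(+0.26)] / 9350 = -0.001802
Steepest decrease is along −∇f: components (-0.006230 E, +0.001802 N).
Azimuth = atan2(-0.006230, +0.001802) = 286.1° ≈ 286°.

286°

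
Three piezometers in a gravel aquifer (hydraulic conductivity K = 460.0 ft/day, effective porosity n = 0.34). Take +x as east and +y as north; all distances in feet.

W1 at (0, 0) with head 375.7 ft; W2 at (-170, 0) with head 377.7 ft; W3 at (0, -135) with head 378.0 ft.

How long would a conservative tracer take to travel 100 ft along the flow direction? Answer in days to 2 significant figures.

∂h/∂x = (377.7 − 375.7) / (-170 − 0) = -0.01176
∂h/∂y = (378.0 − 375.7) / (-135 − 0) = -0.01704
|∇h| = √(-0.01176² + -0.01704²) = 0.0207
Seepage velocity v = K·i/n = 460.0 × 0.0207 / 0.34 = 28.01 ft/day.
t = 100 / 28.01 = 3.57 days.

3.6 days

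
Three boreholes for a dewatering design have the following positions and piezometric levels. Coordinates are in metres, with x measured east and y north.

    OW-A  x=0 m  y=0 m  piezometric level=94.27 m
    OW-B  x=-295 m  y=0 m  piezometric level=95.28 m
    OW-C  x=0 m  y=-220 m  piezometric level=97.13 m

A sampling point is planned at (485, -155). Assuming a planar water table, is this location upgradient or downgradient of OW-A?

upgradient

∂h/∂x = (95.28 − 94.27) / (-295 − 0) = -0.003424
∂h/∂y = (97.13 − 94.27) / (-220 − 0) = -0.01300
Head at (485, -155) = 94.27 + (-0.003424)·(485) + (-0.01300)·(-155) = 94.62 m.
That is higher than the 94.27 m at OW-A, so the point is upgradient.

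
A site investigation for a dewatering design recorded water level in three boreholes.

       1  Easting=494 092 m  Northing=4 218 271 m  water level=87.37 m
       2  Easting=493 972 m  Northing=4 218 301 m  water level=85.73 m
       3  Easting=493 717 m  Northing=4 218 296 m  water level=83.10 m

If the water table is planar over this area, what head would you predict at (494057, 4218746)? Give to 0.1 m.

81.1 m

With h = a·x + b·y + c and 1 as origin, the differences give:
  (-120)·a + 30·b = -1.64
  (-375)·a + 25·b = -4.27
Eliminate b (×25 and ×30, subtract): 8250·a = 87.100 → a = ∂h/∂x = +0.01056
Back-substitute: b = ∂h/∂y = -0.01244.
h(494057, 4218746) = 87.37 + (+0.01056)·(-35) + (-0.01244)·(475) = 87.37 -0.370 -5.907 = 81.093 m.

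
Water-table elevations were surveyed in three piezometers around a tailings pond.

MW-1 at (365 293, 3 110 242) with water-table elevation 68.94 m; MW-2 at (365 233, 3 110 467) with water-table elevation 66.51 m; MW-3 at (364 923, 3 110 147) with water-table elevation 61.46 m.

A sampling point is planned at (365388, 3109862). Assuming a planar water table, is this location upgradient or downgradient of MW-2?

Differences from MW-1: to MW-2 (Δx, Δy, Δh) = (-60, 225, -2.43); to MW-3 = (-370, -95, -7.48).
Solve a·Δx + b·Δy = Δh: det = (-60)·(-95) − (-370)·225 = 88950.
∂h/∂x = [(-2.43)·(-95) − (-7.48)·225] / 88950 = +0.02152
∂h/∂y = [(-60)·(-7.48) − (-370)·(-2.43)] / 88950 = -0.005062
Head at (365388, 3109862) = 68.94 + (+0.02152)·(95) + (-0.005062)·(-380) = 72.91 m.
That is higher than the 66.51 m at MW-2, so the point is upgradient.

upgradient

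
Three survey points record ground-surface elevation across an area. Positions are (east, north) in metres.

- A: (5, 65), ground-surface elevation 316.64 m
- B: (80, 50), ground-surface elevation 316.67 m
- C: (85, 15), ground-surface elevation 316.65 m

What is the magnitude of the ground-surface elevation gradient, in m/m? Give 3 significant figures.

Differences from A: to B (Δx, Δy, Δh) = (75, -15, +0.03); to C = (80, -50, +0.01).
Solve a·Δx + b·Δy = Δz: det = 75·(-50) − 80·(-15) = -2550.
∂z/∂x = [(+0.03)·(-50) − (+0.01)·(-15)] / -2550 = +0.0005294
∂z/∂y = [75·(+0.01) − 80·(+0.03)] / -2550 = +0.0006471
|∇f| = √(0.0005294² + 0.0006471²) = 0.0008361 m/m

0.000836 m/m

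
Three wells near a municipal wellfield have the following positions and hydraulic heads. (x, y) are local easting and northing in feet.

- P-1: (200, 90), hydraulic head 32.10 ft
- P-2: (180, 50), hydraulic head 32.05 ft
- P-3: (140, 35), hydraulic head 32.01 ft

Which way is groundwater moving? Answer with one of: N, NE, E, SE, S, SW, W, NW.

Three-point gradient (reference P-1): Δ to P-2 = (-20, -40, -0.05), Δ to P-3 = (-60, -55, -0.09).
∂h/∂x = +0.0006538, ∂h/∂y = +0.0009231 (det = -1300).
Flow = −∇h = (-0.0006538 east, -0.0009231 north), which points southwest.

SW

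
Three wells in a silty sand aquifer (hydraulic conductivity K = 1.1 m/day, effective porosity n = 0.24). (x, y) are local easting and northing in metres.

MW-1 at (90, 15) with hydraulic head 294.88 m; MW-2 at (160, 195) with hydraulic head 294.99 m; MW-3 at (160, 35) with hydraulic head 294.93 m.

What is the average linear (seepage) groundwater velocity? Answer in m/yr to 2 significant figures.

Three-point gradient (reference MW-1): Δ to MW-2 = (70, 180, +0.11), Δ to MW-3 = (70, 20, +0.05).
∂h/∂x = +0.0006071, ∂h/∂y = +0.0003750 (det = -11200).
|∇h| = √(0.0006071² + 0.0003750²) = 0.0007136
Seepage velocity v = K·i/n = 1.1 × 0.0007136 / 0.24 = 0.003271 m/day = 1.195 m/yr.

1.2 m/yr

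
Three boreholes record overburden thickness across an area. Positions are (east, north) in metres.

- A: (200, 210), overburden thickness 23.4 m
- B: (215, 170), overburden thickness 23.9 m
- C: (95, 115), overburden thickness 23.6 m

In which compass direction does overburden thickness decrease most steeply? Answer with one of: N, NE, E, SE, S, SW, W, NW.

NW

Taking A as reference: B−A = (15, -40, +0.5); C−A = (-105, -95, +0.2).
Solve a·Δx + b·Δy = Δd: det = 15·(-95) − (-105)·(-40) = -5625.
∂d/∂x = [(+0.5)·(-95) − (+0.2)·(-40)] / -5625 = +0.007022
∂d/∂y = [15·(+0.2) − (-105)·(+0.5)] / -5625 = -0.009867
Steepest decrease is along −∇f = (-0.007022 E, +0.009867 N) → northwest.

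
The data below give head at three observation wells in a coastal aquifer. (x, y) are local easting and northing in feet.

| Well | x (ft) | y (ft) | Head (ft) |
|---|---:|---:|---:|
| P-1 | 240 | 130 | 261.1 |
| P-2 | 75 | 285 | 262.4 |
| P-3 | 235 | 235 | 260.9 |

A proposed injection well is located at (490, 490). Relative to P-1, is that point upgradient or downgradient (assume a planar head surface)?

With h = a·x + b·y + c and P-1 as origin, the differences give:
  (-165)·a + 155·b = +1.3
  (-5)·a + 105·b = -0.2
Eliminate b (×105 and ×155, subtract): -16550·a = 167.50 → a = ∂h/∂x = -0.01012
Back-substitute: b = ∂h/∂y = -0.002387.
Head at (490, 490) = 261.1 + (-0.01012)·(250) + (-0.002387)·(360) = 257.71 ft.
That is lower than the 261.1 ft at P-1, so the point is downgradient.

downgradient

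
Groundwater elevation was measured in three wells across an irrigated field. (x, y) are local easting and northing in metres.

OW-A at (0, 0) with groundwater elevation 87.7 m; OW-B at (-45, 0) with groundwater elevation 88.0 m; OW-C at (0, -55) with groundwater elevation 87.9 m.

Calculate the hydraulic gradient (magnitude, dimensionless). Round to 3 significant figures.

∂h/∂x = (88.0 − 87.7) / (-45 − 0) = -0.006667
∂h/∂y = (87.9 − 87.7) / (-55 − 0) = -0.003636
|∇h| = √(-0.006667² + -0.003636²) = 0.007594

0.00759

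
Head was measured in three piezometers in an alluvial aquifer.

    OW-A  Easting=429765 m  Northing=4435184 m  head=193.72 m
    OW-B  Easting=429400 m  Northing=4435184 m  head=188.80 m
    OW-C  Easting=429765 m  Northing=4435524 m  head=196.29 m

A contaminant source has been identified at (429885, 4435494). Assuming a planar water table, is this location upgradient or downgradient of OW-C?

upgradient

∂h/∂x = (188.80 − 193.72) / (429400 − 429765) = +0.01348
∂h/∂y = (196.29 − 193.72) / (4435524 − 4435184) = +0.007559
Head at (429885, 4435494) = 193.72 + (+0.01348)·(120) + (+0.007559)·(310) = 197.68 m.
That is higher than the 196.29 m at OW-C, so the point is upgradient.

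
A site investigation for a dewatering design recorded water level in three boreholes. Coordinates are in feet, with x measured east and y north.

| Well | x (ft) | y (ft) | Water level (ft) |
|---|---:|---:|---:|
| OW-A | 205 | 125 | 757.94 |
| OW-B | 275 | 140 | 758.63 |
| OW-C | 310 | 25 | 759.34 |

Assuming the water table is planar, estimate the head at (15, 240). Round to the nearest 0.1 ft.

Taking OW-A as reference: OW-B−OW-A = (70, 15, +0.69); OW-C−OW-A = (105, -100, +1.40).
Determinant of the coordinate differences = 70·(-100) − 105·15 = -8575.
∂h/∂x = [(+0.69)·(-100) − (+1.40)·15] / -8575 = +0.01050
∂h/∂y = [70·(+1.40) − 105·(+0.69)] / -8575 = -0.002980
h(15, 240) = 757.94 + (+0.01050)·(-190) + (-0.002980)·(115) = 757.94 -1.994 -0.343 = 755.603 ft.

755.6 ft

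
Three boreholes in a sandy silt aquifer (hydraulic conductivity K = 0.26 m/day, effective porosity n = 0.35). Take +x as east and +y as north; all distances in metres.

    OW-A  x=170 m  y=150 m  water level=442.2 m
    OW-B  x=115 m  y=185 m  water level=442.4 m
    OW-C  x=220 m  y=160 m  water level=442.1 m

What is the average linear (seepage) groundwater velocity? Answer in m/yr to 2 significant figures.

0.84 m/yr

With h = a·x + b·y + c and OW-A as origin, the differences give:
  (-55)·a + 35·b = +0.2
  50·a + 10·b = -0.1
Eliminate b (×10 and ×35, subtract): -2300·a = 5.50 → a = ∂h/∂x = -0.002391
Back-substitute: b = ∂h/∂y = +0.001957.
|∇h| = √(-0.002391² + 0.001957²) = 0.00309
Seepage velocity v = K·i/n = 0.26 × 0.00309 / 0.35 = 0.002295 m/day = 0.8382 m/yr.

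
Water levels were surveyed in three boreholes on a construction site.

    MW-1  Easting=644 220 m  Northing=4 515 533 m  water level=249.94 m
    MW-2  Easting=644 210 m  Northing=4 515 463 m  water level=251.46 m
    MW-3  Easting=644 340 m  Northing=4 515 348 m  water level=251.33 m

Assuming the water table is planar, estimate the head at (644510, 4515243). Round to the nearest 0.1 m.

Taking MW-1 as reference: MW-2−MW-1 = (-10, -70, +1.52); MW-3−MW-1 = (120, -185, +1.39).
Solve a·Δx + b·Δy = Δh: det = (-10)·(-185) − 120·(-70) = 10250.
∂h/∂x = [(+1.52)·(-185) − (+1.39)·(-70)] / 10250 = -0.01794
∂h/∂y = [(-10)·(+1.39) − 120·(+1.52)] / 10250 = -0.01915
h(644510, 4515243) = 249.94 + (-0.01794)·(290) + (-0.01915)·(-290) = 249.94 -5.203 +5.554 = 250.291 m.

250.3 m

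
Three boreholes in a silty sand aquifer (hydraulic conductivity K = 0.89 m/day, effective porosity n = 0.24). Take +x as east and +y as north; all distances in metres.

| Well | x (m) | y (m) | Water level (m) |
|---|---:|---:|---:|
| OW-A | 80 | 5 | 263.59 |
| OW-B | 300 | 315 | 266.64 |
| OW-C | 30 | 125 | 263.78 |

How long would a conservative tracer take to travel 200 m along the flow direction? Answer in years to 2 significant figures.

Taking OW-A as reference: OW-B−OW-A = (220, 310, +3.05); OW-C−OW-A = (-50, 120, +0.19).
Solve a·Δx + b·Δy = Δh: det = 220·120 − (-50)·310 = 41900.
∂h/∂x = [(+3.05)·120 − (+0.19)·310] / 41900 = +0.007329
∂h/∂y = [220·(+0.19) − (-50)·(+3.05)] / 41900 = +0.004637
|∇h| = √(0.007329² + 0.004637²) = 0.008673
Seepage velocity v = K·i/n = 0.89 × 0.008673 / 0.24 = 0.03216 m/day.
t = 200 / 0.03216 = 6219 days = 17 years.

17 years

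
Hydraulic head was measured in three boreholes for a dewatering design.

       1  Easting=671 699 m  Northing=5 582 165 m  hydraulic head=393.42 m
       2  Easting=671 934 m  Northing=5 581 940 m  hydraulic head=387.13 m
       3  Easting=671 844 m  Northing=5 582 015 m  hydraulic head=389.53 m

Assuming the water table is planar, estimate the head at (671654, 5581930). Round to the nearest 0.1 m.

394.4 m

Taking 1 as reference: 2−1 = (235, -225, -6.29); 3−1 = (145, -150, -3.89).
Determinant of the coordinate differences = 235·(-150) − 145·(-225) = -2625.
∂h/∂x = [(-6.29)·(-150) − (-3.89)·(-225)] / -2625 = -0.02600
∂h/∂y = [235·(-3.89) − 145·(-6.29)] / -2625 = +0.0008000
h(671654, 5581930) = 393.42 + (-0.02600)·(-45) + (+0.0008000)·(-235) = 393.42 +1.170 -0.188 = 394.402 m.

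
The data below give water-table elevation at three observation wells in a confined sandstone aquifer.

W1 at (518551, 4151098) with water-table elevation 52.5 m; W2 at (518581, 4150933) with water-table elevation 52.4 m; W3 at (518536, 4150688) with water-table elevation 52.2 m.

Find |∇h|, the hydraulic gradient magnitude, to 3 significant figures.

With h = a·x + b·y + c and W1 as origin, the differences give:
  30·a + (-165)·b = -0.1
  (-15)·a + (-410)·b = -0.3
Eliminate b (×(-410) and ×(-165), subtract): -14775·a = -8.50 → a = ∂h/∂x = +0.0005753
Back-substitute: b = ∂h/∂y = +0.0007107.
|∇h| = √(0.0005753² + 0.0007107²) = 0.0009144

0.000914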